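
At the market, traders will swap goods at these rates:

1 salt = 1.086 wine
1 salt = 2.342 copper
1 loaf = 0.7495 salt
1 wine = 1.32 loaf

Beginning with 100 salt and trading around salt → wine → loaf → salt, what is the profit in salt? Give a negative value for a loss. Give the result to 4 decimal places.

100 salt × 1.086 = 108.6 wine
108.6 wine × 1.32 = 143.352 loaf
143.352 loaf × 0.7495 = 107.442324 salt
Net change: 107.442324 − 100 = 7.442324 salt

7.4423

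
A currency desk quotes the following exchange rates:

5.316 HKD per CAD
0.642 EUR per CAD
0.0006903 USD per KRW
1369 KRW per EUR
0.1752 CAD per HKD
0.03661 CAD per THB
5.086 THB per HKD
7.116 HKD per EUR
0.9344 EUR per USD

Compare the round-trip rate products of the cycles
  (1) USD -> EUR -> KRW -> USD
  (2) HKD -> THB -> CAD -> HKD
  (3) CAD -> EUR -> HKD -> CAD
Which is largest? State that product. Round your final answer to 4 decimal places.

(1) 0.9344 × 1369 × 0.0006903 = 0.88303
(2) 5.086 × 0.03661 × 5.316 = 0.98983
(3) 0.642 × 7.116 × 0.1752 = 0.80040
Highest is cycle (2) at 0.9898 (≤1, no arbitrage).

0.9898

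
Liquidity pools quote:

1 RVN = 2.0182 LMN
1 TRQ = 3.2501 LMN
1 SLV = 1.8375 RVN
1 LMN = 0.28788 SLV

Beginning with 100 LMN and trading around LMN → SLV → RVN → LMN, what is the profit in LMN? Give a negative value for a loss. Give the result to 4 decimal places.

100 LMN × 0.28788 = 28.788 SLV
28.788 SLV × 1.8375 = 52.89795 RVN
52.89795 RVN × 2.0182 = 106.75864269 LMN
Net change: 106.75864269 − 100 = 6.75864269 LMN

6.7586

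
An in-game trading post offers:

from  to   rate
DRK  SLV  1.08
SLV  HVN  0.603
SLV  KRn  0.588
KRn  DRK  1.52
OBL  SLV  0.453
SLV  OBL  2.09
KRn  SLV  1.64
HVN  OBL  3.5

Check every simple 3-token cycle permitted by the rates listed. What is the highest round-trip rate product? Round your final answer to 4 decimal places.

0.9653

SLV→KRn→DRK→SLV: 0.588 × 1.52 × 1.08 = 0.96526
SLV→HVN→OBL→SLV: 0.603 × 3.5 × 0.453 = 0.95606
Maximum is SLV→KRn→DRK→SLV at 0.9653; no arbitrage — every cycle loses value.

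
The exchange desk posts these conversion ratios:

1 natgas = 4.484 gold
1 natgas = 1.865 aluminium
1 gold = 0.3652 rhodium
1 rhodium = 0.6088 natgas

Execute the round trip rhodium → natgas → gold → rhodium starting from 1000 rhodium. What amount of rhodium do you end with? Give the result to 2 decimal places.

1000 rhodium × 0.6088 = 608.8 natgas
608.8 natgas × 4.484 = 2729.8592 gold
2729.8592 gold × 0.3652 = 996.94457984 rhodium

996.94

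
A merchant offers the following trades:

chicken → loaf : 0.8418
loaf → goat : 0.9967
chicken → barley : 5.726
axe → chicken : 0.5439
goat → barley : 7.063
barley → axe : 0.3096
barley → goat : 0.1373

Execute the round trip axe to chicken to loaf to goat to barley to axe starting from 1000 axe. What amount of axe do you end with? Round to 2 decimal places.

997.89

1000 axe × 0.5439 = 543.9 chicken
543.9 chicken × 0.8418 = 457.85502 loaf
457.85502 loaf × 0.9967 = 456.344098434 goat
456.344098434 goat × 7.063 = 3223.158367239342 barley
3223.158367239342 barley × 0.3096 = 997.8898304973002832 axe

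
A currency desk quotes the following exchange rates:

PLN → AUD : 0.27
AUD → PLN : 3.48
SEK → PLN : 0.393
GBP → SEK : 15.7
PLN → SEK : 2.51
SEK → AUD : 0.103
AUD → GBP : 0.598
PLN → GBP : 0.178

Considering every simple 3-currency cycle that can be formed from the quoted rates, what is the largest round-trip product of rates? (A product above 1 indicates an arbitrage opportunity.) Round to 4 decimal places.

1.0983

PLN→GBP→SEK→PLN: 0.178 × 15.7 × 0.393 = 1.09828
GBP→SEK→AUD→GBP: 15.7 × 0.103 × 0.598 = 0.96703
PLN→SEK→AUD→PLN: 2.51 × 0.103 × 3.48 = 0.89968
Maximum is PLN→GBP→SEK→PLN at 1.0983; arbitrage exists.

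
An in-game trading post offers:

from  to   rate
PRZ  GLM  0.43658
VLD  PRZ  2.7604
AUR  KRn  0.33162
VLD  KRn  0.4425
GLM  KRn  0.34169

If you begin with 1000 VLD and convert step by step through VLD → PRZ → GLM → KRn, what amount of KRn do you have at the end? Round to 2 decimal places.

411.78

1000 VLD × 2.7604 = 2760.4 PRZ
2760.4 PRZ × 0.43658 = 1205.135432 GLM
1205.135432 GLM × 0.34169 = 411.78272576008 KRn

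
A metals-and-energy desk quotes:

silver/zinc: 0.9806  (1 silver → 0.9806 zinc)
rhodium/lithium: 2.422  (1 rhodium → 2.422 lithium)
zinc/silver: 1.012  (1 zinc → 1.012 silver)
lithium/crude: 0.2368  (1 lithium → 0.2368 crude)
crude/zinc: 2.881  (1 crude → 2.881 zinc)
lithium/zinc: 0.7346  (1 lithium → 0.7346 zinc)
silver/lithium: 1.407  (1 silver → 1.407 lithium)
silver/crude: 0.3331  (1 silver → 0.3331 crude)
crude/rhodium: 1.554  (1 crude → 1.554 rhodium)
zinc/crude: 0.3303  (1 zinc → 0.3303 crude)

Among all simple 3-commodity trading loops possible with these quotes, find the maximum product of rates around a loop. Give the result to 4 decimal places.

lithium→zinc→silver→lithium: 0.7346 × 1.012 × 1.407 = 1.04599
zinc→silver→crude→zinc: 1.012 × 0.3331 × 2.881 = 0.97118
lithium→crude→rhodium→lithium: 0.2368 × 1.554 × 2.422 = 0.89126
Maximum is lithium→zinc→silver→lithium at 1.0460; arbitrage exists.

1.0460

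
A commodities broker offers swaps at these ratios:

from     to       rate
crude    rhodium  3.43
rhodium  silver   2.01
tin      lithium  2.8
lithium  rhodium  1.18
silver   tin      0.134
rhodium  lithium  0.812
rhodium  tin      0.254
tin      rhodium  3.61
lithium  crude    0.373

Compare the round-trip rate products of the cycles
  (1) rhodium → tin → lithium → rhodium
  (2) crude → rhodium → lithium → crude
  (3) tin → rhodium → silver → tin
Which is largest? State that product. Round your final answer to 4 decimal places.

(1) 0.254 × 2.8 × 1.18 = 0.83922
(2) 3.43 × 0.812 × 0.373 = 1.03886
(3) 3.61 × 2.01 × 0.134 = 0.97232
Highest is cycle (2) at 1.0389 (>1, arbitrage).

1.0389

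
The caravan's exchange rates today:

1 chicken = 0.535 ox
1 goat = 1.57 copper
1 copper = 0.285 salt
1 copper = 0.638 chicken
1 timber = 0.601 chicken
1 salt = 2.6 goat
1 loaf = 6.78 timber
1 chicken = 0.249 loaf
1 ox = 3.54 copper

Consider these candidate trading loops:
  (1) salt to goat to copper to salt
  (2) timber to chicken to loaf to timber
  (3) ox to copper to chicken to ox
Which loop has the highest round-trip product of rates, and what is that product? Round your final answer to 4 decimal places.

1.2083

(1) 2.6 × 1.57 × 0.285 = 1.16337
(2) 0.601 × 0.249 × 6.78 = 1.01462
(3) 3.54 × 0.638 × 0.535 = 1.20831
Highest is cycle (3) at 1.2083 (>1, arbitrage).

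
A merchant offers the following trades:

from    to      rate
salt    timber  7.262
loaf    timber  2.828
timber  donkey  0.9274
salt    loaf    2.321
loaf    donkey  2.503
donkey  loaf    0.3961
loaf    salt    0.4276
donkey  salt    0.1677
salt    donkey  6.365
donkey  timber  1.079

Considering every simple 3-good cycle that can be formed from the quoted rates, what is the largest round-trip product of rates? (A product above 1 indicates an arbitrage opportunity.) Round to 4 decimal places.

1.1294

timber→donkey→salt→timber: 0.9274 × 0.1677 × 7.262 = 1.12942
loaf→salt→donkey→loaf: 0.4276 × 6.365 × 0.3961 = 1.07806
loaf→timber→donkey→loaf: 2.828 × 0.9274 × 0.3961 = 1.03885
loaf→donkey→salt→loaf: 2.503 × 0.1677 × 2.321 = 0.97425
Maximum is timber→donkey→salt→timber at 1.1294; arbitrage exists.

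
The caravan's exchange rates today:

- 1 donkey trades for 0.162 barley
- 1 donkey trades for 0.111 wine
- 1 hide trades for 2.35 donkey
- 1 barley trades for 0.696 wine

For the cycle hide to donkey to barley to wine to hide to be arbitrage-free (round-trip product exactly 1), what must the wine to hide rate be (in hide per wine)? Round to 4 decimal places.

3.7741

Known legs of the cycle: 2.35 × 0.162 × 0.696 = 0.2649672
For no arbitrage the full-cycle product must be 1, so the missing rate is 1 / 0.2649672 ≈ 3.774052.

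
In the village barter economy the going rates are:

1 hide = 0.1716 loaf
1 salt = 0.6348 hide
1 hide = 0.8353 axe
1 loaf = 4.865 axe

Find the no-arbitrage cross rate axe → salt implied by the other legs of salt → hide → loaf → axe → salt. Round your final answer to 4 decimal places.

Known legs of the cycle: 0.6348 × 0.1716 × 4.865 = 0.5299526232
For no arbitrage the full-cycle product must be 1, so the missing rate is 1 / 0.5299526232 ≈ 1.886961.

1.8870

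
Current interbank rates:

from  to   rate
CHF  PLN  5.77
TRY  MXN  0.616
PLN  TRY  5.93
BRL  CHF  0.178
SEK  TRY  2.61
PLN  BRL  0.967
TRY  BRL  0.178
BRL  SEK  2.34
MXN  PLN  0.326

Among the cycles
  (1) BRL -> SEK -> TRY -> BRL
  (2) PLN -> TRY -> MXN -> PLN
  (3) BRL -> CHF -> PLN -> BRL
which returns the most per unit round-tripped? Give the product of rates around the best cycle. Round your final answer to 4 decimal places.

1.1908

(1) 2.34 × 2.61 × 0.178 = 1.08712
(2) 5.93 × 0.616 × 0.326 = 1.19084
(3) 0.178 × 5.77 × 0.967 = 0.99317
Highest is cycle (2) at 1.1908 (>1, arbitrage).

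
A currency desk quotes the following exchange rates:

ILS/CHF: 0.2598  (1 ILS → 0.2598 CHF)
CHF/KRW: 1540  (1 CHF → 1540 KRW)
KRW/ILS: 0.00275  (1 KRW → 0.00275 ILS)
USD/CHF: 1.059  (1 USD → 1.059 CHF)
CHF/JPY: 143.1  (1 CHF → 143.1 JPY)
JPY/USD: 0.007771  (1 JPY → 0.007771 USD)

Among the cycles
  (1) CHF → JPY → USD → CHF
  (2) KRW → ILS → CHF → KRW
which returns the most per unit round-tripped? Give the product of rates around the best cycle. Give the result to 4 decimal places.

1.1776

(1) 143.1 × 0.007771 × 1.059 = 1.17764
(2) 0.00275 × 0.2598 × 1540 = 1.10025
Highest is cycle (1) at 1.1776 (>1, arbitrage).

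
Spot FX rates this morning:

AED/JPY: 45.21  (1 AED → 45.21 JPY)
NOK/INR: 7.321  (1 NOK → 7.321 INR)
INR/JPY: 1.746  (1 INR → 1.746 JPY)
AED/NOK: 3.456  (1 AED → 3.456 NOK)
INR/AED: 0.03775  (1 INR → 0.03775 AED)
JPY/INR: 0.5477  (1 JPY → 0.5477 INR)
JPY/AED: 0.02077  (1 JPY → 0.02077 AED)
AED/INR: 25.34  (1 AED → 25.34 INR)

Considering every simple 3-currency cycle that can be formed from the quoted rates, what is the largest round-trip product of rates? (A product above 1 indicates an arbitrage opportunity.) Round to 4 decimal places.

0.9551

AED→NOK→INR→AED: 3.456 × 7.321 × 0.03775 = 0.95513
JPY→INR→AED→JPY: 0.5477 × 0.03775 × 45.21 = 0.93475
JPY→AED→INR→JPY: 0.02077 × 25.34 × 1.746 = 0.91894
Maximum is AED→NOK→INR→AED at 0.9551; no arbitrage — every cycle loses value.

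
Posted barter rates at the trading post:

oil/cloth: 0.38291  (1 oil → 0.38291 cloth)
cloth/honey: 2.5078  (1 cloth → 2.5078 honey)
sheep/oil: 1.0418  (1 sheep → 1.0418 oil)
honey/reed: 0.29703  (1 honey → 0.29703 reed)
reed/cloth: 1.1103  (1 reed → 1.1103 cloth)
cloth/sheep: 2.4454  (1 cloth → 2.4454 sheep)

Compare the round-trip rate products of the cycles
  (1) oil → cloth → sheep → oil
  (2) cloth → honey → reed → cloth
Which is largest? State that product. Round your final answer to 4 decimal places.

(1) 0.38291 × 2.4454 × 1.0418 = 0.97551
(2) 2.5078 × 0.29703 × 1.1103 = 0.82705
Highest is cycle (1) at 0.9755 (≤1, no arbitrage).

0.9755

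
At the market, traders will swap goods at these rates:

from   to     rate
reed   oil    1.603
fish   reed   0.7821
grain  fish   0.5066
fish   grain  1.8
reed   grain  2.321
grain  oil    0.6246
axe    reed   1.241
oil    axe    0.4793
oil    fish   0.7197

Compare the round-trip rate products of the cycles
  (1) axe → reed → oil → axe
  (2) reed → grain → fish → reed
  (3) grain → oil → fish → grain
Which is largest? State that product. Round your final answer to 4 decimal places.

0.9535

(1) 1.241 × 1.603 × 0.4793 = 0.95348
(2) 2.321 × 0.5066 × 0.7821 = 0.91961
(3) 0.6246 × 0.7197 × 1.8 = 0.80914
Highest is cycle (1) at 0.9535 (≤1, no arbitrage).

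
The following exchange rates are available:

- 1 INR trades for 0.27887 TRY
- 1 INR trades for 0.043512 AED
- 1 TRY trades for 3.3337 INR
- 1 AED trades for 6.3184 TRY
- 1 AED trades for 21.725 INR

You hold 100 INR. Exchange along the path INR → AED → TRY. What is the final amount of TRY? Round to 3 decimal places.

27.493

100 INR × 0.043512 = 4.3512 AED
4.3512 AED × 6.3184 = 27.49262208 TRY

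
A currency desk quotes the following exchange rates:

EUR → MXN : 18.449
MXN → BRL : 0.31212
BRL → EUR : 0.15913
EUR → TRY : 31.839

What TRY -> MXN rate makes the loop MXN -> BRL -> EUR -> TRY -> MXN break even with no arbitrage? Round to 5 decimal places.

0.63236

Known legs of the cycle: 0.31212 × 0.15913 × 31.839 = 1.5813684866484
For no arbitrage the full-cycle product must be 1, so the missing rate is 1 / 1.5813684866484 ≈ 0.6323637.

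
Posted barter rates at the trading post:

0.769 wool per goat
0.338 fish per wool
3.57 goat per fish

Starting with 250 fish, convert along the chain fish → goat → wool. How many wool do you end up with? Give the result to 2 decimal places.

686.33

250 fish × 3.57 = 892.5 goat
892.5 goat × 0.769 = 686.3325 wool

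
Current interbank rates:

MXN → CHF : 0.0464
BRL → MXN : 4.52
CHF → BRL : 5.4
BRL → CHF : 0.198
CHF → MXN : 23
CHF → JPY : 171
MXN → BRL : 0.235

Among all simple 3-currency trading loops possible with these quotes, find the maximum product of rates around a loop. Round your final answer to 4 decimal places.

1.1325

MXN→CHF→BRL→MXN: 0.0464 × 5.4 × 4.52 = 1.13253
MXN→BRL→CHF→MXN: 0.235 × 0.198 × 23 = 1.07019
Maximum is MXN→CHF→BRL→MXN at 1.1325; arbitrage exists.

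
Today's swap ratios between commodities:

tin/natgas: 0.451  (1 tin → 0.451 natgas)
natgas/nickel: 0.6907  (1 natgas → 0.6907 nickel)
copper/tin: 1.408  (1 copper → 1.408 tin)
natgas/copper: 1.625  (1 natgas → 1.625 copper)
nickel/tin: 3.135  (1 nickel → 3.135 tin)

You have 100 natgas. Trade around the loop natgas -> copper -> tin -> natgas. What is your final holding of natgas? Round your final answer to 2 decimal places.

100 natgas × 1.625 = 162.5 copper
162.5 copper × 1.408 = 228.8 tin
228.8 tin × 0.451 = 103.1888 natgas

103.19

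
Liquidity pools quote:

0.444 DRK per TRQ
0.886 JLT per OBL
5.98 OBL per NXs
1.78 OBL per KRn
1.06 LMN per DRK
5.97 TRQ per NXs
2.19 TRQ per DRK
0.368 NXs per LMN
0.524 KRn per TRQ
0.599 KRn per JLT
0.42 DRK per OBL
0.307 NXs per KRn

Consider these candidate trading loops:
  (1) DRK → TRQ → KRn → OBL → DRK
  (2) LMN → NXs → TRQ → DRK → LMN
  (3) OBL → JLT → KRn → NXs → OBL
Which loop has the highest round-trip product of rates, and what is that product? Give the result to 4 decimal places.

(1) 2.19 × 0.524 × 1.78 × 0.42 = 0.85792
(2) 0.368 × 5.97 × 0.444 × 1.06 = 1.03398
(3) 0.886 × 0.599 × 0.307 × 5.98 = 0.97432
Highest is cycle (2) at 1.0340 (>1, arbitrage).

1.0340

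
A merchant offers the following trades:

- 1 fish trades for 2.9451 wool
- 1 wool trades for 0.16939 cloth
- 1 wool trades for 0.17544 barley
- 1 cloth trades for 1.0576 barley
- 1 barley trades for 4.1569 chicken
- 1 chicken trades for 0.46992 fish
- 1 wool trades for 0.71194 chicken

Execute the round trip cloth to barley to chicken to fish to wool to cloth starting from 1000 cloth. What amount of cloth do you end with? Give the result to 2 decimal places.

1030.63

1000 cloth × 1.0576 = 1057.6 barley
1057.6 barley × 4.1569 = 4396.33744 chicken
4396.33744 chicken × 0.46992 = 2065.9268898048 fish
2065.9268898048 fish × 2.9451 = 6084.36128316411648 wool
6084.36128316411648 wool × 0.16939 = 1030.6299577551696905472 cloth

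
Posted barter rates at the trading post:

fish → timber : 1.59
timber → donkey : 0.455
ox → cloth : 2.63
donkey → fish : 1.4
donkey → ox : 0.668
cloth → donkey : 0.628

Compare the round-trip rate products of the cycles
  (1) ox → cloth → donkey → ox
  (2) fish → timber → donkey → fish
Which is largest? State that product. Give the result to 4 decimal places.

1.1033

(1) 2.63 × 0.628 × 0.668 = 1.10330
(2) 1.59 × 0.455 × 1.4 = 1.01283
Highest is cycle (1) at 1.1033 (>1, arbitrage).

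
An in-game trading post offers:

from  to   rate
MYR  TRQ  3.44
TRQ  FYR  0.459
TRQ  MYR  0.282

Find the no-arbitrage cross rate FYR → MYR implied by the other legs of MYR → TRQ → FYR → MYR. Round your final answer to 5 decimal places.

0.63333

Known legs of the cycle: 3.44 × 0.459 = 1.57896
For no arbitrage the full-cycle product must be 1, so the missing rate is 1 / 1.57896 ≈ 0.6333283.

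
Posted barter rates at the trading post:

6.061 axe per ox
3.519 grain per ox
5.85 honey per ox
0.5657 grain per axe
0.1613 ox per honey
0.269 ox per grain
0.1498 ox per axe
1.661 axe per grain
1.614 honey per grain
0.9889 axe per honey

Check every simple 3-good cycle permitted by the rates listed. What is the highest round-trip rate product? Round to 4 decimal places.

ox→axe→grain→ox: 6.061 × 0.5657 × 0.269 = 0.92232
ox→grain→honey→ox: 3.519 × 1.614 × 0.1613 = 0.91613
grain→honey→axe→grain: 1.614 × 0.9889 × 0.5657 = 0.90291
ox→grain→axe→ox: 3.519 × 1.661 × 0.1498 = 0.87559
ox→honey→axe→ox: 5.85 × 0.9889 × 0.1498 = 0.86660
Maximum is ox→axe→grain→ox at 0.9223; no arbitrage — every cycle loses value.

0.9223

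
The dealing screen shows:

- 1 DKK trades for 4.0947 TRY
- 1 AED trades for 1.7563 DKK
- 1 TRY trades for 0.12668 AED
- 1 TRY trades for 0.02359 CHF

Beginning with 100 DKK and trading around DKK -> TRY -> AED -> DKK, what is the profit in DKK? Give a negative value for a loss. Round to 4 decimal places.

100 DKK × 4.0947 = 409.47 TRY
409.47 TRY × 0.12668 = 51.8716596 AED
51.8716596 AED × 1.7563 = 91.10219575548 DKK
Net change: 91.10219575548 − 100 = -8.89780424452 DKK

-8.8978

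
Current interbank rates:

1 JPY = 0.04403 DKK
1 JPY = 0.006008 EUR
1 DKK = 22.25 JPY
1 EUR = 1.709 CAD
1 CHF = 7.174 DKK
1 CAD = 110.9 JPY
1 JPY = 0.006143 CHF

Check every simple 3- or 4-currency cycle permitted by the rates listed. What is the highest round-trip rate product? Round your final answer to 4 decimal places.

JPY→EUR→CAD→JPY: 0.006008 × 1.709 × 110.9 = 1.13868
CHF→DKK→JPY→CHF: 7.174 × 22.25 × 0.006143 = 0.98055
Maximum is JPY→EUR→CAD→JPY at 1.1387; arbitrage exists.

1.1387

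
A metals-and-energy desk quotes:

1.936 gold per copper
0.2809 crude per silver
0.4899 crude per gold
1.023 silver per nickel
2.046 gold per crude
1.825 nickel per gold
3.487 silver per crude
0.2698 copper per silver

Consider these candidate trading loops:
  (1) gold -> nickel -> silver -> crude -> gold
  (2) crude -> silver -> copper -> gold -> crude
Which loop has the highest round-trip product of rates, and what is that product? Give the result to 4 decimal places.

(1) 1.825 × 1.023 × 0.2809 × 2.046 = 1.07299
(2) 3.487 × 0.2698 × 1.936 × 0.4899 = 0.89229
Highest is cycle (1) at 1.0730 (>1, arbitrage).

1.0730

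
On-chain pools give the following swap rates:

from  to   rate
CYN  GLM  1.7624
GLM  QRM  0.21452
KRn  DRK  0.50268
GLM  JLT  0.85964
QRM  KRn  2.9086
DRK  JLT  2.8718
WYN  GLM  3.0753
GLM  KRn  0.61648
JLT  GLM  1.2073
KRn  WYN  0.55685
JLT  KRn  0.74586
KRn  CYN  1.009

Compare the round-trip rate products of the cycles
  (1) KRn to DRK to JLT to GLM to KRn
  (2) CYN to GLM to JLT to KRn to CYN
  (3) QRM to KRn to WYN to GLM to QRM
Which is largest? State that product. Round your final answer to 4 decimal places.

(1) 0.50268 × 2.8718 × 1.2073 × 0.61648 = 1.07443
(2) 1.7624 × 0.85964 × 0.74586 × 1.009 = 1.14017
(3) 2.9086 × 0.55685 × 3.0753 × 0.21452 = 1.06851
Highest is cycle (2) at 1.1402 (>1, arbitrage).

1.1402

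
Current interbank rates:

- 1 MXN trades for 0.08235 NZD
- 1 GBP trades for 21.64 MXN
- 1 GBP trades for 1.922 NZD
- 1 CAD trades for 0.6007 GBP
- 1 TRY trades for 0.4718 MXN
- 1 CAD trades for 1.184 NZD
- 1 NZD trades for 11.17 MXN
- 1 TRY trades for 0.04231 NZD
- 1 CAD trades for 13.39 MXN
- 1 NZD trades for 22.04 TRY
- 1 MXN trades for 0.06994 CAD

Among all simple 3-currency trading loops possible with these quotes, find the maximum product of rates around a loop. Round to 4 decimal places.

NZD→MXN→CAD→NZD: 11.17 × 0.06994 × 1.184 = 0.92498
CAD→GBP→MXN→CAD: 0.6007 × 21.64 × 0.06994 = 0.90916
NZD→TRY→MXN→NZD: 22.04 × 0.4718 × 0.08235 = 0.85631
Maximum is NZD→MXN→CAD→NZD at 0.9250; no arbitrage — every cycle loses value.

0.9250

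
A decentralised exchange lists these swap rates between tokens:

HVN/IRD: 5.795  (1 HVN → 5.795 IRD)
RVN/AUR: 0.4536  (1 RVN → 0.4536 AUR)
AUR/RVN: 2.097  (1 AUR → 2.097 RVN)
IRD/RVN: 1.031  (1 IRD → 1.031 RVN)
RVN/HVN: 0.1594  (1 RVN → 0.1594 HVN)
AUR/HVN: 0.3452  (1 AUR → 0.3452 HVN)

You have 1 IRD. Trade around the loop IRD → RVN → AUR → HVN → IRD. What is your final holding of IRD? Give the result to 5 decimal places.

0.93553

1 IRD × 1.031 = 1.031 RVN
1.031 RVN × 0.4536 = 0.4676616 AUR
0.4676616 AUR × 0.3452 = 0.16143678432 HVN
0.16143678432 HVN × 5.795 = 0.9355261651344 IRD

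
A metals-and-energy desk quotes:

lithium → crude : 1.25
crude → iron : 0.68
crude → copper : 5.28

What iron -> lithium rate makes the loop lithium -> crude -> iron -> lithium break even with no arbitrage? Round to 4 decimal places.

Known legs of the cycle: 1.25 × 0.68 = 0.85
For no arbitrage the full-cycle product must be 1, so the missing rate is 1 / 0.85 ≈ 1.176471.

1.1765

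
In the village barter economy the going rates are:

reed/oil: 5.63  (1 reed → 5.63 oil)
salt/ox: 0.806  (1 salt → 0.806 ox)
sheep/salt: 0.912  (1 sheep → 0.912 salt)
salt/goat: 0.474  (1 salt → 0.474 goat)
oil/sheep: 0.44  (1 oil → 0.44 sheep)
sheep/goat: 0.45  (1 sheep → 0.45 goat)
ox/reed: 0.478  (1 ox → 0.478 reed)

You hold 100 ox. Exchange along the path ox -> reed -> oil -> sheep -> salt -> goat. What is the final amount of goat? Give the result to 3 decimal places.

100 ox × 0.478 = 47.8 reed
47.8 reed × 5.63 = 269.114 oil
269.114 oil × 0.44 = 118.41016 sheep
118.41016 sheep × 0.912 = 107.99006592 salt
107.99006592 salt × 0.474 = 51.18729124608 goat

51.187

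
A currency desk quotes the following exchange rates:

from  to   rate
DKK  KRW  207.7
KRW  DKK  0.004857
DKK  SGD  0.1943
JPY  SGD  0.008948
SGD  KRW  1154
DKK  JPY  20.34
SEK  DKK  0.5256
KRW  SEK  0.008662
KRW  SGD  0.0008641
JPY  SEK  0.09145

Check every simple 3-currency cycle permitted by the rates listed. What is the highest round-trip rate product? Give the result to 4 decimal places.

DKK→SGD→KRW→DKK: 0.1943 × 1154 × 0.004857 = 1.08905
SEK→DKK→JPY→SEK: 0.5256 × 20.34 × 0.09145 = 0.97766
SEK→DKK→KRW→SEK: 0.5256 × 207.7 × 0.008662 = 0.94561
Maximum is DKK→SGD→KRW→DKK at 1.0890; arbitrage exists.

1.0890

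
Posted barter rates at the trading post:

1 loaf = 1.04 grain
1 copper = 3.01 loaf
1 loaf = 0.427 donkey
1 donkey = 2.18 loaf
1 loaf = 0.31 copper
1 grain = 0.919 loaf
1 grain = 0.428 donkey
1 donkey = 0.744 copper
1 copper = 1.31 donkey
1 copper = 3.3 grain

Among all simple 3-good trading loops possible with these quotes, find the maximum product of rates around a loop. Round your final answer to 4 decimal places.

1.0508

grain→donkey→copper→grain: 0.428 × 0.744 × 3.3 = 1.05083
grain→donkey→loaf→grain: 0.428 × 2.18 × 1.04 = 0.97036
donkey→copper→loaf→donkey: 0.744 × 3.01 × 0.427 = 0.95624
grain→loaf→copper→grain: 0.919 × 0.31 × 3.3 = 0.94014
donkey→loaf→copper→donkey: 2.18 × 0.31 × 1.31 = 0.88530
Maximum is grain→donkey→copper→grain at 1.0508; arbitrage exists.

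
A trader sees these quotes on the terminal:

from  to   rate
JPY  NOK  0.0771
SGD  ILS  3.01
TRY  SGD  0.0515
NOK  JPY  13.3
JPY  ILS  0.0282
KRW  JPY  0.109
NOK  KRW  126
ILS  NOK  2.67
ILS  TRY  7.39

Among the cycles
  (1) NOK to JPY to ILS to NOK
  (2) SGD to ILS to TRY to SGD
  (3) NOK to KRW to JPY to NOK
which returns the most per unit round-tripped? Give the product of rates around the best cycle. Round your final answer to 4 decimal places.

1.1456

(1) 13.3 × 0.0282 × 2.67 = 1.00141
(2) 3.01 × 7.39 × 0.0515 = 1.14556
(3) 126 × 0.109 × 0.0771 = 1.05889
Highest is cycle (2) at 1.1456 (>1, arbitrage).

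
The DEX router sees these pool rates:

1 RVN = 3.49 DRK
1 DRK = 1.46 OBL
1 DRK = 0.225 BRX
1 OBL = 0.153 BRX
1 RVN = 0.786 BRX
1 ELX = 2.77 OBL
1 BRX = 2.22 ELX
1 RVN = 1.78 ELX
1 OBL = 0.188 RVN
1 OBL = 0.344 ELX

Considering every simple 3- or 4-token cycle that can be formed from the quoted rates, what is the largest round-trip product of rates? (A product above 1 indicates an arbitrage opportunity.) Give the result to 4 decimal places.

0.9579

RVN→DRK→OBL→RVN: 3.49 × 1.46 × 0.188 = 0.95794
BRX→ELX→OBL→BRX: 2.22 × 2.77 × 0.153 = 0.94086
RVN→ELX→OBL→RVN: 1.78 × 2.77 × 0.188 = 0.92695
RVN→BRX→ELX→OBL→RVN: 0.786 × 2.22 × 2.77 × 0.188 = 0.90868
Maximum is RVN→DRK→OBL→RVN at 0.9579; no arbitrage — every cycle loses value.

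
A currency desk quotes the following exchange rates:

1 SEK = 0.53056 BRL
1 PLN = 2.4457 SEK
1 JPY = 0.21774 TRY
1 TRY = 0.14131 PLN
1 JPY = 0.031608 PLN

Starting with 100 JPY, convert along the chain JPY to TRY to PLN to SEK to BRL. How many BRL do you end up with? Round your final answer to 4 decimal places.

3.9925

100 JPY × 0.21774 = 21.774 TRY
21.774 TRY × 0.14131 = 3.07688394 PLN
3.07688394 PLN × 2.4457 = 7.525135052058 SEK
7.525135052058 SEK × 0.53056 = 3.99253565321989248 BRL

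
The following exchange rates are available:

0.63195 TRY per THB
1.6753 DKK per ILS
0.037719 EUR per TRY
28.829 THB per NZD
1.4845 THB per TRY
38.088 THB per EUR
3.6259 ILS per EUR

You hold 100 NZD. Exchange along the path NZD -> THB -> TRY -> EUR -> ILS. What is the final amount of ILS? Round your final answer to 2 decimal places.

100 NZD × 28.829 = 2882.9 THB
2882.9 THB × 0.63195 = 1821.848655 TRY
1821.848655 TRY × 0.037719 = 68.718309417945 EUR
68.718309417945 EUR × 3.6259 = 249.1657181185267755 ILS

249.17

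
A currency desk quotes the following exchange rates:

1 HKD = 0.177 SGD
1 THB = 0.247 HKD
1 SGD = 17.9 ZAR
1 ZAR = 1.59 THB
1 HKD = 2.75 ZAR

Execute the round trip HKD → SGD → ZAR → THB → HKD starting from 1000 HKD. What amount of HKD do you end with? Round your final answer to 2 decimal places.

1244.29

1000 HKD × 0.177 = 177 SGD
177 SGD × 17.9 = 3168.3 ZAR
3168.3 ZAR × 1.59 = 5037.597 THB
5037.597 THB × 0.247 = 1244.286459 HKD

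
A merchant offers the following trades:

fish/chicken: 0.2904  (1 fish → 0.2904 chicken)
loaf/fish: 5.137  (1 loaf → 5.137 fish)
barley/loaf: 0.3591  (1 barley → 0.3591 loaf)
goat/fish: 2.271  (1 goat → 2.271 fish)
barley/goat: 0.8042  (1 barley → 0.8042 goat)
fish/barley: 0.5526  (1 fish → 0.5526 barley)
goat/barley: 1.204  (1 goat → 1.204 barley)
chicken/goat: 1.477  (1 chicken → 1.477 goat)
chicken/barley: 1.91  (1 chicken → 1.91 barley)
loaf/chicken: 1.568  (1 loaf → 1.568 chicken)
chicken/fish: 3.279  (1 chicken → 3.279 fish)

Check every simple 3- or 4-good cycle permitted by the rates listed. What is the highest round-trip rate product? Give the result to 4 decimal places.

barley→loaf→chicken→barley: 0.3591 × 1.568 × 1.91 = 1.07546
barley→loaf→fish→chicken→barley: 0.3591 × 5.137 × 0.2904 × 1.91 = 1.02319
barley→loaf→chicken→fish→barley: 0.3591 × 1.568 × 3.279 × 0.5526 = 1.02027
barley→loaf→fish→barley: 0.3591 × 5.137 × 0.5526 = 1.01938
goat→fish→chicken→barley→goat: 2.271 × 0.2904 × 1.91 × 0.8042 = 1.01300
goat→fish→barley→goat: 2.271 × 0.5526 × 0.8042 = 1.00923
goat→barley→loaf→chicken→goat: 1.204 × 0.3591 × 1.568 × 1.477 = 1.00131
goat→fish→chicken→goat: 2.271 × 0.2904 × 1.477 = 0.97408
Maximum is barley→loaf→chicken→barley at 1.0755; arbitrage exists.

1.0755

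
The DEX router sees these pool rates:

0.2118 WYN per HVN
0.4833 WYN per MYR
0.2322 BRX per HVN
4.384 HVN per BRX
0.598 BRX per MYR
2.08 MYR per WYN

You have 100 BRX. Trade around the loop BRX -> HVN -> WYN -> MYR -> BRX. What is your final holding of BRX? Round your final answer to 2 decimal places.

115.49

100 BRX × 4.384 = 438.4 HVN
438.4 HVN × 0.2118 = 92.85312 WYN
92.85312 WYN × 2.08 = 193.1344896 MYR
193.1344896 MYR × 0.598 = 115.4944247808 BRX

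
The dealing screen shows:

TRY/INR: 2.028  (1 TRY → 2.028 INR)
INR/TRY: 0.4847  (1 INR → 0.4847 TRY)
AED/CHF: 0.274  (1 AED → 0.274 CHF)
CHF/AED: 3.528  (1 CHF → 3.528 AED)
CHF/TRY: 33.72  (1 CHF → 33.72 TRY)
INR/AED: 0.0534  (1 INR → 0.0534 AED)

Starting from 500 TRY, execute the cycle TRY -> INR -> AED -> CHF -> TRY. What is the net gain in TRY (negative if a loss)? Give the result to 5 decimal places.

0.28484

500 TRY × 2.028 = 1014 INR
1014 INR × 0.0534 = 54.1476 AED
54.1476 AED × 0.274 = 14.8364424 CHF
14.8364424 CHF × 33.72 = 500.284837728 TRY
Net change: 500.284837728 − 500 = 0.284837728 TRY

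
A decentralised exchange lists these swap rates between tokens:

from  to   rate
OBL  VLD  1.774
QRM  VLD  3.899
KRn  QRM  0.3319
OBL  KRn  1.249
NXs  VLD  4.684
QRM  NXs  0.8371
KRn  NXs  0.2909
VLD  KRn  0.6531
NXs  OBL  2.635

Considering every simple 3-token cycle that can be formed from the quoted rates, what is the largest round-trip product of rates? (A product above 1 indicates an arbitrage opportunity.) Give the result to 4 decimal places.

0.9574

OBL→KRn→NXs→OBL: 1.249 × 0.2909 × 2.635 = 0.95739
KRn→NXs→VLD→KRn: 0.2909 × 4.684 × 0.6531 = 0.88990
KRn→QRM→VLD→KRn: 0.3319 × 3.899 × 0.6531 = 0.84516
Maximum is OBL→KRn→NXs→OBL at 0.9574; no arbitrage — every cycle loses value.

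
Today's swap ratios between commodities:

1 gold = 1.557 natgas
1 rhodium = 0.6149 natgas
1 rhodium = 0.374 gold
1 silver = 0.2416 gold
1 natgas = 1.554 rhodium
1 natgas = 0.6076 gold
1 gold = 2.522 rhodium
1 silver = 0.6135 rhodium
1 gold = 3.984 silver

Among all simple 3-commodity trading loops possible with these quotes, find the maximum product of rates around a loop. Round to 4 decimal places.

gold→rhodium→natgas→gold: 2.522 × 0.6149 × 0.6076 = 0.94225
gold→silver→rhodium→gold: 3.984 × 0.6135 × 0.374 = 0.91412
gold→natgas→rhodium→gold: 1.557 × 1.554 × 0.374 = 0.90492
Maximum is gold→rhodium→natgas→gold at 0.9423; no arbitrage — every cycle loses value.

0.9423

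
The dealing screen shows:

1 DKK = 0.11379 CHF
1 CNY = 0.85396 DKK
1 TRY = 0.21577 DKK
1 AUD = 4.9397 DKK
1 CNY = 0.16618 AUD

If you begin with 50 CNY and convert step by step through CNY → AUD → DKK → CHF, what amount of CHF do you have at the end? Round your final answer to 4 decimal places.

50 CNY × 0.16618 = 8.309 AUD
8.309 AUD × 4.9397 = 41.0439673 DKK
41.0439673 DKK × 0.11379 = 4.670393039067 CHF

4.6704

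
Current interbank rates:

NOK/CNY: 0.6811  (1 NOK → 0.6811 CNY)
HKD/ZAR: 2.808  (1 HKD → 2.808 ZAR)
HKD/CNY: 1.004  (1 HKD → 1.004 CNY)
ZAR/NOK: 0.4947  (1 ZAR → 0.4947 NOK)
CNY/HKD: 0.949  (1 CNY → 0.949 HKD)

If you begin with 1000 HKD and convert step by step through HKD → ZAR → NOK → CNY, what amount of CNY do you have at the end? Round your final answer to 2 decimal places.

946.13

1000 HKD × 2.808 = 2808 ZAR
2808 ZAR × 0.4947 = 1389.1176 NOK
1389.1176 NOK × 0.6811 = 946.12799736 CNY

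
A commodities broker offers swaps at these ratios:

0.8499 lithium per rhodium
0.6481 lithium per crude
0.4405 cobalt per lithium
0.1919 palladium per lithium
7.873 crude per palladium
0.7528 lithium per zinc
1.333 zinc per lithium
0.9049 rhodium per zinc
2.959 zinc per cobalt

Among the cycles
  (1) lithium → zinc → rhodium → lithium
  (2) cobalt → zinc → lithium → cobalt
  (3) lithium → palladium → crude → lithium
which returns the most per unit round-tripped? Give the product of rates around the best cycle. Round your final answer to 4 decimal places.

1.0252

(1) 1.333 × 0.9049 × 0.8499 = 1.02518
(2) 2.959 × 0.7528 × 0.4405 = 0.98123
(3) 0.1919 × 7.873 × 0.6481 = 0.97917
Highest is cycle (1) at 1.0252 (>1, arbitrage).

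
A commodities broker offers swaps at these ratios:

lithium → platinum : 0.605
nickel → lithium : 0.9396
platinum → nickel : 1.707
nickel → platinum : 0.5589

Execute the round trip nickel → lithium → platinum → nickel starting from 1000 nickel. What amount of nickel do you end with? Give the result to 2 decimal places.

970.36

1000 nickel × 0.9396 = 939.6 lithium
939.6 lithium × 0.605 = 568.458 platinum
568.458 platinum × 1.707 = 970.357806 nickel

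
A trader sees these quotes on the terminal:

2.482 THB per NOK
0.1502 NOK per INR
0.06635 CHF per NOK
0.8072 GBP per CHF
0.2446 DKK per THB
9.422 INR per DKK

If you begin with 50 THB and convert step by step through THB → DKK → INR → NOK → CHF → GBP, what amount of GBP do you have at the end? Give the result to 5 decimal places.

0.92696

50 THB × 0.2446 = 12.23 DKK
12.23 DKK × 9.422 = 115.23106 INR
115.23106 INR × 0.1502 = 17.307705212 NOK
17.307705212 NOK × 0.06635 = 1.1483662408162 CHF
1.1483662408162 CHF × 0.8072 = 0.92696122958683664 GBP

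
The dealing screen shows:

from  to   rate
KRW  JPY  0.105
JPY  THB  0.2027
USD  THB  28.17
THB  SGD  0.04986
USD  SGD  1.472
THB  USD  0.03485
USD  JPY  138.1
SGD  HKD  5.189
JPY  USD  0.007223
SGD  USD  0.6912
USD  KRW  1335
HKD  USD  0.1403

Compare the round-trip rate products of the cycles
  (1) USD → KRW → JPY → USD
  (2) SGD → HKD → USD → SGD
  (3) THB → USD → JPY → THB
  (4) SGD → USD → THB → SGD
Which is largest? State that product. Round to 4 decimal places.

(1) 1335 × 0.105 × 0.007223 = 1.01248
(2) 5.189 × 0.1403 × 1.472 = 1.07164
(3) 0.03485 × 138.1 × 0.2027 = 0.97555
(4) 0.6912 × 28.17 × 0.04986 = 0.97083
Highest is cycle (2) at 1.0716 (>1, arbitrage).

1.0716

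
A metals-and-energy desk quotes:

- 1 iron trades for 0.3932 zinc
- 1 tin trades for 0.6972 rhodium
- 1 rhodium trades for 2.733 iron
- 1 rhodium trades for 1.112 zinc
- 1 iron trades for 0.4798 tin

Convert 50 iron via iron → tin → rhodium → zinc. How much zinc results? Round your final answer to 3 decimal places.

50 iron × 0.4798 = 23.99 tin
23.99 tin × 0.6972 = 16.725828 rhodium
16.725828 rhodium × 1.112 = 18.599120736 zinc

18.599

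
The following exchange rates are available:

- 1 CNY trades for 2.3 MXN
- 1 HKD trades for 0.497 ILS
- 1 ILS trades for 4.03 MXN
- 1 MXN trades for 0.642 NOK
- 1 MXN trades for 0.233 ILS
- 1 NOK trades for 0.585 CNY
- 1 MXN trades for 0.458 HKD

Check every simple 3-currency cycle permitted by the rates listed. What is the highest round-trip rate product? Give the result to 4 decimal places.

ILS→MXN→HKD→ILS: 4.03 × 0.458 × 0.497 = 0.91733
NOK→CNY→MXN→NOK: 0.585 × 2.3 × 0.642 = 0.86381
Maximum is ILS→MXN→HKD→ILS at 0.9173; no arbitrage — every cycle loses value.

0.9173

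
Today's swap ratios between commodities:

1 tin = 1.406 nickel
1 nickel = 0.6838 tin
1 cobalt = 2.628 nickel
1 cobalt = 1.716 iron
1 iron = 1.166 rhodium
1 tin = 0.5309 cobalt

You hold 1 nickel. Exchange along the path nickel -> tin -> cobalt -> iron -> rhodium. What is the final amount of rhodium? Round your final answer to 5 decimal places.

0.72637

1 nickel × 0.6838 = 0.6838 tin
0.6838 tin × 0.5309 = 0.36302942 cobalt
0.36302942 cobalt × 1.716 = 0.62295848472 iron
0.62295848472 iron × 1.166 = 0.72636959318352 rhodium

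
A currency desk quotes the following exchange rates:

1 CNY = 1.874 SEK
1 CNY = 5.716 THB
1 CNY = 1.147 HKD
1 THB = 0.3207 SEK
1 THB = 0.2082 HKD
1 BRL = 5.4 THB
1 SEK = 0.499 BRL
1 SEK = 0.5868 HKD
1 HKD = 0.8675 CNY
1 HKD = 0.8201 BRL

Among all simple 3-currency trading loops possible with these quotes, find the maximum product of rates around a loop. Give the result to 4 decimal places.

1.0324

HKD→CNY→THB→HKD: 0.8675 × 5.716 × 0.2082 = 1.03239
HKD→CNY→SEK→HKD: 0.8675 × 1.874 × 0.5868 = 0.95396
HKD→BRL→THB→HKD: 0.8201 × 5.4 × 0.2082 = 0.92202
BRL→THB→SEK→BRL: 5.4 × 0.3207 × 0.499 = 0.86416
Maximum is HKD→CNY→THB→HKD at 1.0324; arbitrage exists.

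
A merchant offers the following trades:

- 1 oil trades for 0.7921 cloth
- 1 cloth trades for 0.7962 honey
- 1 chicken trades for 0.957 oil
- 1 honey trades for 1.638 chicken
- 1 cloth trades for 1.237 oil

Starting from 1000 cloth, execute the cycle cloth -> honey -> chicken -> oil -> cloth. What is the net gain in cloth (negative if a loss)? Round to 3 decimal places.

1000 cloth × 0.7962 = 796.2 honey
796.2 honey × 1.638 = 1304.1756 chicken
1304.1756 chicken × 0.957 = 1248.0960492 oil
1248.0960492 oil × 0.7921 = 988.61688057132 cloth
Net change: 988.61688057132 − 1000 = -11.38311942868 cloth

-11.383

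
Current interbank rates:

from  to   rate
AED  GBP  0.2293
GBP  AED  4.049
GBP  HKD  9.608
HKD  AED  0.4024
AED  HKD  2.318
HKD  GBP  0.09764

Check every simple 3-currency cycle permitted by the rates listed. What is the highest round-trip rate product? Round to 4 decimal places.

GBP→AED→HKD→GBP: 4.049 × 2.318 × 0.09764 = 0.91641
GBP→HKD→AED→GBP: 9.608 × 0.4024 × 0.2293 = 0.88653
Maximum is GBP→AED→HKD→GBP at 0.9164; no arbitrage — every cycle loses value.

0.9164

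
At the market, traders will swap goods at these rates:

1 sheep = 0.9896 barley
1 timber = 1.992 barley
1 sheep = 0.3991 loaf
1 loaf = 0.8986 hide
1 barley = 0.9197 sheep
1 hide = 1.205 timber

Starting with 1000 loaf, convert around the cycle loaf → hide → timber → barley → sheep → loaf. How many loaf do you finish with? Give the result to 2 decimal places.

791.72

1000 loaf × 0.8986 = 898.6 hide
898.6 hide × 1.205 = 1082.813 timber
1082.813 timber × 1.992 = 2156.963496 barley
2156.963496 barley × 0.9197 = 1983.7593272712 sheep
1983.7593272712 sheep × 0.3991 = 791.71834751393592 loaf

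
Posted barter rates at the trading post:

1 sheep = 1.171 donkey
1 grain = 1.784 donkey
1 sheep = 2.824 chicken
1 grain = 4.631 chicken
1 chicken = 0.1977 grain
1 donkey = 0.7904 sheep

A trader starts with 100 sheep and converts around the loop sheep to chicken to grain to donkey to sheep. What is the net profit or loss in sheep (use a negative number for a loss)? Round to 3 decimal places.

100 sheep × 2.824 = 282.4 chicken
282.4 chicken × 0.1977 = 55.83048 grain
55.83048 grain × 1.784 = 99.60157632 donkey
99.60157632 donkey × 0.7904 = 78.725085923328 sheep
Net change: 78.725085923328 − 100 = -21.274914076672 sheep

-21.275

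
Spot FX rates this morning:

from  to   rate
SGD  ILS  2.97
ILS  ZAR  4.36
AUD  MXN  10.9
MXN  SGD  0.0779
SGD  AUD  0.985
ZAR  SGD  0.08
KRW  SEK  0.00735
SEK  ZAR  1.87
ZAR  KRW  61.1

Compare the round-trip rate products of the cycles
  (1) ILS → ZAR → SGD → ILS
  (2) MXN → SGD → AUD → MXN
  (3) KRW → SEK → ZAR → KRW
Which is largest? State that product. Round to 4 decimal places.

1.0359

(1) 4.36 × 0.08 × 2.97 = 1.03594
(2) 0.0779 × 0.985 × 10.9 = 0.83637
(3) 0.00735 × 1.87 × 61.1 = 0.83979
Highest is cycle (1) at 1.0359 (>1, arbitrage).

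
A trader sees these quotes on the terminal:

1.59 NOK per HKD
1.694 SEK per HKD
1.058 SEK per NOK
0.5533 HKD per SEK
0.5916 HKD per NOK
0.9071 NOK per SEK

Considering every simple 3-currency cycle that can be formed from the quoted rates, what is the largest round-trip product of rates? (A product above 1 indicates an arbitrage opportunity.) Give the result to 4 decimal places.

0.9308

SEK→HKD→NOK→SEK: 0.5533 × 1.59 × 1.058 = 0.93077
SEK→NOK→HKD→SEK: 0.9071 × 0.5916 × 1.694 = 0.90907
Maximum is SEK→HKD→NOK→SEK at 0.9308; no arbitrage — every cycle loses value.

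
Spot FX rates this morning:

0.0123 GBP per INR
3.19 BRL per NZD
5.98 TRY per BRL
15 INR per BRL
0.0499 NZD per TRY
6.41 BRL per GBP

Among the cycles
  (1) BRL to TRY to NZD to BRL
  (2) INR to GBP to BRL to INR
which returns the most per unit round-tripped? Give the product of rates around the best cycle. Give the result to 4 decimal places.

1.1826

(1) 5.98 × 0.0499 × 3.19 = 0.95190
(2) 0.0123 × 6.41 × 15 = 1.18265
Highest is cycle (2) at 1.1826 (>1, arbitrage).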